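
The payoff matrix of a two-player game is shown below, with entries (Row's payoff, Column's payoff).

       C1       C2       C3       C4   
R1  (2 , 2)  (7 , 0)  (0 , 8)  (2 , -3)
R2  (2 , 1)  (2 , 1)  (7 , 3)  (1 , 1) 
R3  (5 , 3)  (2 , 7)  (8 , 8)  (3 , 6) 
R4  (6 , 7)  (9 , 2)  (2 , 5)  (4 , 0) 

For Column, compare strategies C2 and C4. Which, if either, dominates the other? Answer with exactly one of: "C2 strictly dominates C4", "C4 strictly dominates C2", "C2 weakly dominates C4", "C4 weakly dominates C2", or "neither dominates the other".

C2 weakly dominates C4

Compare C2 to C4 across each choice by Row: R1: 0>-3, R2: 1=1, R3: 7>6, R4: 2>0.
C2 is at least as good everywhere and strictly better somewhere (tied only at R2), so C2 weakly but not strictly dominates C4.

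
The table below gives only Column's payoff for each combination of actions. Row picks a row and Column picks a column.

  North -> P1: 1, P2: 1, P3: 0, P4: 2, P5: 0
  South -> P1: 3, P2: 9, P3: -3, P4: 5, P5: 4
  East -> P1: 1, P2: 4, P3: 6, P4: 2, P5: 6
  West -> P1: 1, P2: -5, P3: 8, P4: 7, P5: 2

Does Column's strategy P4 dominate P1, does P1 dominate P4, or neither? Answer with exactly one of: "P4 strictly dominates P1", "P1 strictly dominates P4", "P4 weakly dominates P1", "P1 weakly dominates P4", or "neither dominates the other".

Compare P4 to P1 across each opponent action: North: 2>1, South: 5>3, East: 2>1, West: 7>1.
P4 gives a strictly higher payoff against each opponent action, so P4 strictly dominates P1.

P4 strictly dominates P1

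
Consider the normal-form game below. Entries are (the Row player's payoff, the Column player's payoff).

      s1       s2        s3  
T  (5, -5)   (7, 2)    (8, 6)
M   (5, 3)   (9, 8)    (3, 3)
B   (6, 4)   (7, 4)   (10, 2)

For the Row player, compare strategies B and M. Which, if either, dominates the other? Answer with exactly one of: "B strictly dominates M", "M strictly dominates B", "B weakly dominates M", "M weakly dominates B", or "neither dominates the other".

Compare B to M across each opponent action: s1: 6>5, s2: 7<9, s3: 10>3.
B does better at s1, s3 but worse at s2; neither strategy dominates the other.

neither dominates the other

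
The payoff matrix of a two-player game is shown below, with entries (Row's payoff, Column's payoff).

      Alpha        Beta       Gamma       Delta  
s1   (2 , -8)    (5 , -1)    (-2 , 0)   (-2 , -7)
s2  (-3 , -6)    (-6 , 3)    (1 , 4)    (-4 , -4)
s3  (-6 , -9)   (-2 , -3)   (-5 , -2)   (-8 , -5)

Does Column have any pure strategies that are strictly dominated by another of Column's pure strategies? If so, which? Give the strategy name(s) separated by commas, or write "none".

Beta strictly dominates Alpha — s1: -1>-8, s2: 3>-6, s3: -3>-9.
Beta is strictly dominated by Gamma (s1: 0>-1, s2: 4>3, s3: -2>-3).
Gamma: no other strategy beats it everywhere (Alpha at s1 (0>-8); Beta at s1 (0>-1); Delta at s1 (0>-7)).
Beta strictly dominates Delta — s1: -1>-7, s2: 3>-4, s3: -3>-5.

Alpha, Beta, Delta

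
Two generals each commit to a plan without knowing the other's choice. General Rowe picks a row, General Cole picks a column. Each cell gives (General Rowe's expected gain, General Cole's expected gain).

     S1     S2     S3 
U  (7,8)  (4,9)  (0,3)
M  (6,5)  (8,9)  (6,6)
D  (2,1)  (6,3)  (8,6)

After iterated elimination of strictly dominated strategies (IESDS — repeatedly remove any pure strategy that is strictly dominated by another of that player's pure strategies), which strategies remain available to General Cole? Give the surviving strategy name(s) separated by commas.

S2, S3

General Cole's strategy S1 is strictly dominated by S2 (U: 9>8, M: 9>5, D: 3>1) and is removed.
For General Rowe, M strictly dominates U on the remaining columns (S2: 8>4, S3: 6>0); eliminate U.
Among the remaining strategies, none is strictly dominated by another pure strategy of the same player, so the elimination stops.
Surviving strategies — General Rowe: {M, D}; General Cole: {S2, S3}.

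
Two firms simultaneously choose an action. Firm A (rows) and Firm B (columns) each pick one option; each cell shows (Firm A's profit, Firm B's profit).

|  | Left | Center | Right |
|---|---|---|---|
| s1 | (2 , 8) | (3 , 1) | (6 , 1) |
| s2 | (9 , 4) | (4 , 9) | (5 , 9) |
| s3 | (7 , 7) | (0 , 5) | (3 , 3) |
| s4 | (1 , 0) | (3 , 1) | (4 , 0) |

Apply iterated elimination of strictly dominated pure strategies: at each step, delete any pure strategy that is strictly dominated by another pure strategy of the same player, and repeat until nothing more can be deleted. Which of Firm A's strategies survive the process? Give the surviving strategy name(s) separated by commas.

s1, s2

Firm A's strategy s3 is strictly dominated by s2 (Left: 9>7, Center: 4>0, Right: 5>3) and is removed.
Firm A's strategy s4 is strictly dominated by s2 (Left: 9>1, Center: 4>3, Right: 5>4) and is removed.
Among the remaining strategies, none is strictly dominated by another pure strategy of the same player, so the elimination stops.
Surviving strategies — Firm A: {s1, s2}; Firm B: {Left, Center, Right}.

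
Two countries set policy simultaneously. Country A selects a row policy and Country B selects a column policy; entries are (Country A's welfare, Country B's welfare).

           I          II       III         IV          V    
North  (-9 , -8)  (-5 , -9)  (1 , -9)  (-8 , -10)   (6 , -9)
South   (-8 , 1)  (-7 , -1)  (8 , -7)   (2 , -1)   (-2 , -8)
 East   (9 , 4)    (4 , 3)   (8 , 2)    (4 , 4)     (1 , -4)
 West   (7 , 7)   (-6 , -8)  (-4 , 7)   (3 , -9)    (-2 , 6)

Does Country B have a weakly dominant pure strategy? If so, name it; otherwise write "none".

I vs II: North: -8>-9, South: 1>-1, East: 4>3, West: 7>-8.
I vs III: North: -8>-9, South: 1>-7, East: 4>2, West: 7=7.
I vs IV: North: -8>-10, South: 1>-1, East: 4=4, West: 7>-9.
I vs V: North: -8>-9, South: 1>-8, East: 4>-4, West: 7>6.
I is at least as good as every other strategy against every opponent action, so it is weakly dominant.

I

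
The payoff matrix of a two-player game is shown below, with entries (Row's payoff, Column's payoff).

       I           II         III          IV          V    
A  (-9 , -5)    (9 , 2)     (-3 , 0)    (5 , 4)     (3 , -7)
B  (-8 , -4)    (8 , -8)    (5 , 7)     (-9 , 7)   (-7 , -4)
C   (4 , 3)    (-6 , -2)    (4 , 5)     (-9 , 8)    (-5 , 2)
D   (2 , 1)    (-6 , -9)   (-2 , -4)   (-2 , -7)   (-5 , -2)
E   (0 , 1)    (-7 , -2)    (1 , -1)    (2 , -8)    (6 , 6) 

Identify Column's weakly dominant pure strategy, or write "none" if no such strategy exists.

I fails to dominate II at A (-5<2).
II fails to dominate I at B (-8<-4).
III fails to dominate I at D (-4<1).
IV fails to dominate I at D (-7<1).
V fails to dominate I at A (-7<-5).
No single strategy dominates all the others.

none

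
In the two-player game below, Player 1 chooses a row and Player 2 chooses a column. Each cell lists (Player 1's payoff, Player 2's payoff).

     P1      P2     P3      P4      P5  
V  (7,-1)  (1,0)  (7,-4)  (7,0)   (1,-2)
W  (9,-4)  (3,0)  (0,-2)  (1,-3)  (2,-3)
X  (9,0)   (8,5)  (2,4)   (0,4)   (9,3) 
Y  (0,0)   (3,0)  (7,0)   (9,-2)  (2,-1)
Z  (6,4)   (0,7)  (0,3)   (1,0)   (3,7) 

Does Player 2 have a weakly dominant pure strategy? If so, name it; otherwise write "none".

P2 vs P1: V: 0>-1, W: 0>-4, X: 5>0, Y: 0=0, Z: 7>4.
P2 vs P3: V: 0>-4, W: 0>-2, X: 5>4, Y: 0=0, Z: 7>3.
P2 vs P4: V: 0=0, W: 0>-3, X: 5>4, Y: 0>-2, Z: 7>0.
P2 vs P5: V: 0>-2, W: 0>-3, X: 5>3, Y: 0>-1, Z: 7=7.
P2 is at least as good as every other strategy against every opponent action, so it is weakly dominant.

P2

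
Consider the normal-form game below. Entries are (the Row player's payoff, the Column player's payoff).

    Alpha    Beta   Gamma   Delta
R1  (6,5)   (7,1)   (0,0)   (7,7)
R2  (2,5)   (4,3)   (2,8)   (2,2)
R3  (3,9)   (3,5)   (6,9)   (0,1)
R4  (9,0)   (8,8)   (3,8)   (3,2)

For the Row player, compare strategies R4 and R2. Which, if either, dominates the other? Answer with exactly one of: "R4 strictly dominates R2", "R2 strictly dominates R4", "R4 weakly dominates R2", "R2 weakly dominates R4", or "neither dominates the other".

Compare R4 to R2 across each opponent action: Alpha: 9>2, Beta: 8>4, Gamma: 3>2, Delta: 3>2.
R4 gives a strictly higher payoff against each opponent action, so R4 strictly dominates R2.

R4 strictly dominates R2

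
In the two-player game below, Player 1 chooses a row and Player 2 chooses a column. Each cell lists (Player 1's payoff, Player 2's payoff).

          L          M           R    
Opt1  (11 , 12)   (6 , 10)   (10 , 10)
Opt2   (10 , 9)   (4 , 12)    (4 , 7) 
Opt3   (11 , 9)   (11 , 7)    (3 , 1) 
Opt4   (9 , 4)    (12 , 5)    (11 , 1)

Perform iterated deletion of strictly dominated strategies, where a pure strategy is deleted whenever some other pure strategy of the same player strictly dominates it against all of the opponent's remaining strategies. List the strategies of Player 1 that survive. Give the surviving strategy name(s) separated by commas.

For Player 1, Opt1 strictly dominates Opt2 on the remaining columns (L: 11>10, M: 6>4, R: 10>4); eliminate Opt2.
For Player 2, L strictly dominates R on the remaining rows (Opt1: 12>10, Opt3: 9>1, Opt4: 4>1); eliminate R.
Among the remaining strategies, none is strictly dominated by another pure strategy of the same player, so the elimination stops.
Surviving strategies — Player 1: {Opt1, Opt3, Opt4}; Player 2: {L, M}.

Opt1, Opt3, Opt4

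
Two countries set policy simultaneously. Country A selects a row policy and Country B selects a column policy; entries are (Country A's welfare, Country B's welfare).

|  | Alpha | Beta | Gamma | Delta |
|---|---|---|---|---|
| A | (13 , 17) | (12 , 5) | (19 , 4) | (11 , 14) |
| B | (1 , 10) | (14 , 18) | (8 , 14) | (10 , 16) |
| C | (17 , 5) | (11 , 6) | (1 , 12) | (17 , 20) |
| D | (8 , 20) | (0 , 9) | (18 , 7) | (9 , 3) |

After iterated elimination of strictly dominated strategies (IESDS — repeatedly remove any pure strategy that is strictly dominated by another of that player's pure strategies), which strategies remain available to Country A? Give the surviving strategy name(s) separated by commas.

Row D is eliminated: A beats it against every remaining column (Alpha: 13>8, Beta: 12>0, Gamma: 19>18, Delta: 11>9).
Column Gamma is eliminated: Delta beats it against every remaining row (A: 14>4, B: 16>14, C: 20>12).
Among the remaining strategies, none is strictly dominated by another pure strategy of the same player, so the elimination stops.
Surviving strategies — Country A: {A, B, C}; Country B: {Alpha, Beta, Delta}.

A, B, C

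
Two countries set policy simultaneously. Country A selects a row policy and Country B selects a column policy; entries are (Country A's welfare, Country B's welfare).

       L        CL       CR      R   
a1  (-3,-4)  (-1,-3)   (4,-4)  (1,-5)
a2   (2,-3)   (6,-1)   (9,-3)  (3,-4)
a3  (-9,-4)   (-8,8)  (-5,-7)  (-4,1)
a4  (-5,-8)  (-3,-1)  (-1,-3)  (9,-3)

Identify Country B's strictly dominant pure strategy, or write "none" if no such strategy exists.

CL vs L: a1: -3>-4, a2: -1>-3, a3: 8>-4, a4: -1>-8.
CL vs CR: a1: -3>-4, a2: -1>-3, a3: 8>-7, a4: -1>-3.
CL vs R: a1: -3>-5, a2: -1>-4, a3: 8>1, a4: -1>-3.
CL strictly beats every other strategy against every opponent action, so it is strictly dominant.

CL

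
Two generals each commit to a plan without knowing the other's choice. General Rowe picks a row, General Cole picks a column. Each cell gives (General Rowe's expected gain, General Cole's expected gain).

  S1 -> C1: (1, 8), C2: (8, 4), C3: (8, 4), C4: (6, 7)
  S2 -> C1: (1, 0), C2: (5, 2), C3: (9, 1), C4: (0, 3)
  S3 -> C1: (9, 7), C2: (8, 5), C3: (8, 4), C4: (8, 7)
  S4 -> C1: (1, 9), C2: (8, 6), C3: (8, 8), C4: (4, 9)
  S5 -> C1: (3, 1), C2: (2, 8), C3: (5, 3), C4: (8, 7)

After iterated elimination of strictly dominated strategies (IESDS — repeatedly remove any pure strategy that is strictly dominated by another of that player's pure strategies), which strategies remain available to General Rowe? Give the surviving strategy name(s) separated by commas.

S1, S3, S4, S5

General Cole's strategy C3 is strictly dominated by C4 (S1: 7>4, S2: 3>1, S3: 7>4, S4: 9>8, S5: 7>3) and is removed.
General Rowe's strategy S2 is strictly dominated by S3 (C1: 9>1, C2: 8>5, C4: 8>0) and is removed.
Among the remaining strategies, none is strictly dominated by another pure strategy of the same player, so the elimination stops.
Surviving strategies — General Rowe: {S1, S3, S4, S5}; General Cole: {C1, C2, C4}.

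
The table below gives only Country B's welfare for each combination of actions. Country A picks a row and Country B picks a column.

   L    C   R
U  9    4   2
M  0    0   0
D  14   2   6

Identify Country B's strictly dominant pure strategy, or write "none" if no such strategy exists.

none

L fails to dominate C at M (0=0).
C fails to dominate L at U (4<9).
R fails to dominate L at U (2<9).
No single strategy dominates all the others.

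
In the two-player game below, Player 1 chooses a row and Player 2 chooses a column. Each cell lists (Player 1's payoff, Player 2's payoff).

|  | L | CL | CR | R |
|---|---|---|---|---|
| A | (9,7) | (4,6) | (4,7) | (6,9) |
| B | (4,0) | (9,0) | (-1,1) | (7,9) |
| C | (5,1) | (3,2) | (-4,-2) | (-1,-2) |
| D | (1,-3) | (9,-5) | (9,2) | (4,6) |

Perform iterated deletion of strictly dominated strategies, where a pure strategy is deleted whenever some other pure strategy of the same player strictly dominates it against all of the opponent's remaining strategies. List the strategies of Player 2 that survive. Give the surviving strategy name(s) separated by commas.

Row C is eliminated: A beats it against every remaining column (L: 9>5, CL: 4>3, CR: 4>-4, R: 6>-1).
Column L is eliminated: R beats it against every remaining row (A: 9>7, B: 9>0, D: 6>-3).
For Player 2, CR strictly dominates CL on the remaining rows (A: 7>6, B: 1>0, D: 2>-5); eliminate CL.
For Player 2, R strictly dominates CR on the remaining rows (A: 9>7, B: 9>1, D: 6>2); eliminate CR.
Player 1's strategy A is strictly dominated by B (R: 7>6) and is removed.
For Player 1, B strictly dominates D on the remaining columns (R: 7>4); eliminate D.
Among the remaining strategies, none is strictly dominated by another pure strategy of the same player, so the elimination stops.
Surviving strategies — Player 1: {B}; Player 2: {R}.

R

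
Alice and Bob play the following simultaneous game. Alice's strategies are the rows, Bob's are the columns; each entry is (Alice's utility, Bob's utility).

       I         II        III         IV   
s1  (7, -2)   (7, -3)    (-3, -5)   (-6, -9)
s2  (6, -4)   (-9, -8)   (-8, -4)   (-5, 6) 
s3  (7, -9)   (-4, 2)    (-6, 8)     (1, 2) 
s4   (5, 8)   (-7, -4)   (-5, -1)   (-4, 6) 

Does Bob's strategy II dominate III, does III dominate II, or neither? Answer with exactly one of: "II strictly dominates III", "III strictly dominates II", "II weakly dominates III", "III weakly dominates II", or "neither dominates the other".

neither dominates the other

Compare II to III across every action of Alice: s1: -3>-5, s2: -8<-4, s3: 2<8, s4: -4<-1.
II does better at s1 but worse at s2, s3, s4; neither strategy dominates the other.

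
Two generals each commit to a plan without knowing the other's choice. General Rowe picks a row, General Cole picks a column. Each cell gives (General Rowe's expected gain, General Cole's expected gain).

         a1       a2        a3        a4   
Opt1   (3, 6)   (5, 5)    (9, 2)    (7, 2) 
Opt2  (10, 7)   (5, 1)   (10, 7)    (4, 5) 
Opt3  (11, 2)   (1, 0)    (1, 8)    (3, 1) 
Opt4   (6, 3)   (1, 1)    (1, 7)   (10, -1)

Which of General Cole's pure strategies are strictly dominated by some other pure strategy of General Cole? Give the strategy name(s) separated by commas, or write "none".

a2, a4

a1 is not dominated — it holds its own against a2 at Opt1 (6>5); a3 at Opt1 (6>2); a4 at Opt1 (6>2).
a1 strictly dominates a2 — Opt1: 6>5, Opt2: 7>1, Opt3: 2>0, Opt4: 3>1.
Nothing dominates a3: a1 at Opt2 (7=7); a2 at Opt2 (7>1); a4 at Opt1 (2=2).
a4 is strictly dominated by a1 (Opt1: 6>2, Opt2: 7>5, Opt3: 2>1, Opt4: 3>-1).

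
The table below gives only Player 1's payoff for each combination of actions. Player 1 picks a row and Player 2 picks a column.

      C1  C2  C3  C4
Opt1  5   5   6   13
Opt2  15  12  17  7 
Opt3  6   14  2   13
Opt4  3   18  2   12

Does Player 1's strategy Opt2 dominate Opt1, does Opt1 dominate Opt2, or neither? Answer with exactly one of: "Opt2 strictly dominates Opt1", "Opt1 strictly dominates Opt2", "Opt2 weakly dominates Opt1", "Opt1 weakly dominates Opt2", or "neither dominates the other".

neither dominates the other

Compare Opt2 to Opt1 across each choice by Player 2: C1: 15>5, C2: 12>5, C3: 17>6, C4: 7<13.
Opt2 does better at C1, C2, C3 but worse at C4; neither strategy dominates the other.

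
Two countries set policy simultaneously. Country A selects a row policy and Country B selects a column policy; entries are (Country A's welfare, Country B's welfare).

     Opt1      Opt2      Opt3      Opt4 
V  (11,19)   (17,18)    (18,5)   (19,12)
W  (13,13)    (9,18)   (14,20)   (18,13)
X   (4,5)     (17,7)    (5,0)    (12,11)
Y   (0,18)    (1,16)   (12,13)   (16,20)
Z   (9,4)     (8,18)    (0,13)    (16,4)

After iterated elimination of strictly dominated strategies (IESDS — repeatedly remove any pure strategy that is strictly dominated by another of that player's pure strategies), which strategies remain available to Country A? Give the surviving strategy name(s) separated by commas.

V, W, X

Row Y is eliminated: V beats it against every remaining column (Opt1: 11>0, Opt2: 17>1, Opt3: 18>12, Opt4: 19>16).
For Country A, V strictly dominates Z on the remaining columns (Opt1: 11>9, Opt2: 17>8, Opt3: 18>0, Opt4: 19>16); eliminate Z.
Among the remaining strategies, none is strictly dominated by another pure strategy of the same player, so the elimination stops.
Surviving strategies — Country A: {V, W, X}; Country B: {Opt1, Opt2, Opt3, Opt4}.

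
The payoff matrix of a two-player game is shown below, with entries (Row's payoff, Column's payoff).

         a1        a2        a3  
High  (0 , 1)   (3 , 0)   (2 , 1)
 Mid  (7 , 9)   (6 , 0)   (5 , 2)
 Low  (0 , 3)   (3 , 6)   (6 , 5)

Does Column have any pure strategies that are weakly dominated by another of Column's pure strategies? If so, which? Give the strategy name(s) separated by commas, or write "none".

none

a1: no other strategy beats it everywhere (a2 at High (1>0); a3 at Mid (9>2)).
Nothing dominates a2: a1 at Low (6>3); a3 at Low (6>5).
a3 is not dominated — it holds its own against a1 at Low (5>3); a2 at High (1>0).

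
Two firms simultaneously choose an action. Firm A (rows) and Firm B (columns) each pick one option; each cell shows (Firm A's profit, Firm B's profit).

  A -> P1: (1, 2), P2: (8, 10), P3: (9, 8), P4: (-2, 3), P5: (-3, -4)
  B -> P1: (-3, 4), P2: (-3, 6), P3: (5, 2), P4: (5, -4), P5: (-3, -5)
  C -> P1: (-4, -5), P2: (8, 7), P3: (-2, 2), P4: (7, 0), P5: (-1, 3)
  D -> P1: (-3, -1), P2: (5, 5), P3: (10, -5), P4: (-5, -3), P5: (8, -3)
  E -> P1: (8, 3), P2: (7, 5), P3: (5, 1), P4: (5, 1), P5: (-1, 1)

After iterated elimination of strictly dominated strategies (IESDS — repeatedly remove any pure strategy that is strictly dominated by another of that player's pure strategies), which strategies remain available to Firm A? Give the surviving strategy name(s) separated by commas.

For Firm B, P2 strictly dominates P1 on the remaining rows (A: 10>2, B: 6>4, C: 7>-5, D: 5>-1, E: 5>3); eliminate P1.
For Firm B, P2 strictly dominates P3 on the remaining rows (A: 10>8, B: 6>2, C: 7>2, D: 5>-5, E: 5>1); eliminate P3.
For Firm A, C strictly dominates B on the remaining columns (P2: 8>-3, P4: 7>5, P5: -1>-3); eliminate B.
Firm B's strategy P4 is strictly dominated by P2 (A: 10>3, C: 7>0, D: 5>-3, E: 5>1) and is removed.
Firm B's strategy P5 is strictly dominated by P2 (A: 10>-4, C: 7>3, D: 5>-3, E: 5>1) and is removed.
Firm A's strategy D is strictly dominated by A (P2: 8>5) and is removed.
Row E is eliminated: A beats it against every remaining column (P2: 8>7).
Among the remaining strategies, none is strictly dominated by another pure strategy of the same player, so the elimination stops.
Surviving strategies — Firm A: {A, C}; Firm B: {P2}.

A, C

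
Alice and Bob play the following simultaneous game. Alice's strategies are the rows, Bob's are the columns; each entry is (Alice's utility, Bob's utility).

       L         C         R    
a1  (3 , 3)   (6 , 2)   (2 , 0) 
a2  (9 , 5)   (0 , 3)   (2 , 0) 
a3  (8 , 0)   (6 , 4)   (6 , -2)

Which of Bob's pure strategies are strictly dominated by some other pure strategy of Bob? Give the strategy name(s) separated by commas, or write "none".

Nothing dominates L: C at a1 (3>2); R at a1 (3>0).
C: no other strategy beats it everywhere (L at a3 (4>0); R at a1 (2>0)).
R: dominated, since L does at least as well everywhere (a1: 3>0, a2: 5>0, a3: 0>-2).

R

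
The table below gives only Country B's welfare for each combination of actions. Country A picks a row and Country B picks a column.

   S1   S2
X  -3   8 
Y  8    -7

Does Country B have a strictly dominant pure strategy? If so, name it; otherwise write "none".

S1 fails to dominate S2 at X (-3<8).
S2 fails to dominate S1 at Y (-7<8).
No single strategy dominates all the others.

none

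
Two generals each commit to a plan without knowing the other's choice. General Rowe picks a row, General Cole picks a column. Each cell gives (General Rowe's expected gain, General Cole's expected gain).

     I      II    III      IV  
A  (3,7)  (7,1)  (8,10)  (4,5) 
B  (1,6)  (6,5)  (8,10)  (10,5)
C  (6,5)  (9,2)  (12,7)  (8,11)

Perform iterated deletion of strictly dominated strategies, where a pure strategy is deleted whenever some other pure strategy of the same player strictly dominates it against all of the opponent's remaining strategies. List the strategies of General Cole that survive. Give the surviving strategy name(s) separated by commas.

General Rowe's strategy A is strictly dominated by C (I: 6>3, II: 9>7, III: 12>8, IV: 8>4) and is removed.
General Cole's strategy I is strictly dominated by III (B: 10>6, C: 7>5) and is removed.
For General Cole, III strictly dominates II on the remaining rows (B: 10>5, C: 7>2); eliminate II.
Among the remaining strategies, none is strictly dominated by another pure strategy of the same player, so the elimination stops.
Surviving strategies — General Rowe: {B, C}; General Cole: {III, IV}.

III, IV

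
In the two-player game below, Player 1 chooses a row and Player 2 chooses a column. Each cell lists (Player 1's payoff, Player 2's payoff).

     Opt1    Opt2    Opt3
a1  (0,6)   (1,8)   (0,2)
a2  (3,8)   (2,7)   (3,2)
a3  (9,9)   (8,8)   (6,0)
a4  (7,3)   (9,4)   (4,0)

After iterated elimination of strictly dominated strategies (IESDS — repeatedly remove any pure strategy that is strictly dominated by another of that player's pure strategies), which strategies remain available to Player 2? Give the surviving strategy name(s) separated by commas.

Opt1, Opt2

For Player 1, a2 strictly dominates a1 on the remaining columns (Opt1: 3>0, Opt2: 2>1, Opt3: 3>0); eliminate a1.
Row a2 is eliminated: a3 beats it against every remaining column (Opt1: 9>3, Opt2: 8>2, Opt3: 6>3).
For Player 2, Opt1 strictly dominates Opt3 on the remaining rows (a3: 9>0, a4: 3>0); eliminate Opt3.
Among the remaining strategies, none is strictly dominated by another pure strategy of the same player, so the elimination stops.
Surviving strategies — Player 1: {a3, a4}; Player 2: {Opt1, Opt2}.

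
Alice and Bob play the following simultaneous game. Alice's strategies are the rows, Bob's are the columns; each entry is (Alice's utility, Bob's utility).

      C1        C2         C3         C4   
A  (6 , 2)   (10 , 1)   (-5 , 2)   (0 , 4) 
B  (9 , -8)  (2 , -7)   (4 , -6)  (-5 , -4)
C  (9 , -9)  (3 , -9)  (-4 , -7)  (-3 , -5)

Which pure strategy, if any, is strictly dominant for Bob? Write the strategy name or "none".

C4

C4 vs C1: A: 4>2, B: -4>-8, C: -5>-9.
C4 vs C2: A: 4>1, B: -4>-7, C: -5>-9.
C4 vs C3: A: 4>2, B: -4>-6, C: -5>-7.
C4 strictly beats every other strategy against every opponent action, so it is strictly dominant.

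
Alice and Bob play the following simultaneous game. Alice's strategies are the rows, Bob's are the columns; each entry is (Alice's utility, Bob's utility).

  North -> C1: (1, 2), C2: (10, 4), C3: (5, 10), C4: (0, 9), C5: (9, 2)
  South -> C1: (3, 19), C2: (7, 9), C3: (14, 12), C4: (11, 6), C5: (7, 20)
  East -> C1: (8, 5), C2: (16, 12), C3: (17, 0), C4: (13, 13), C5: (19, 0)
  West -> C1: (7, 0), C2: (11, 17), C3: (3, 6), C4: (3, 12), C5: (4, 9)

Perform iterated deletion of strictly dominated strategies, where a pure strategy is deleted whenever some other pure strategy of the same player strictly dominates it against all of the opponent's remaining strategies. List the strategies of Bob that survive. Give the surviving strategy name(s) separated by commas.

Alice's strategy North is strictly dominated by East (C1: 8>1, C2: 16>10, C3: 17>5, C4: 13>0, C5: 19>9) and is removed.
Row South is eliminated: East beats it against every remaining column (C1: 8>3, C2: 16>7, C3: 17>14, C4: 13>11, C5: 19>7).
Alice's strategy West is strictly dominated by East (C1: 8>7, C2: 16>11, C3: 17>3, C4: 13>3, C5: 19>4) and is removed.
Column C1 is eliminated: C2 beats it against every remaining row (East: 12>5).
Bob's strategy C2 is strictly dominated by C4 (East: 13>12) and is removed.
Column C3 is eliminated: C4 beats it against every remaining row (East: 13>0).
Column C5 is eliminated: C4 beats it against every remaining row (East: 13>0).
Among the remaining strategies, none is strictly dominated by another pure strategy of the same player, so the elimination stops.
Surviving strategies — Alice: {East}; Bob: {C4}.

C4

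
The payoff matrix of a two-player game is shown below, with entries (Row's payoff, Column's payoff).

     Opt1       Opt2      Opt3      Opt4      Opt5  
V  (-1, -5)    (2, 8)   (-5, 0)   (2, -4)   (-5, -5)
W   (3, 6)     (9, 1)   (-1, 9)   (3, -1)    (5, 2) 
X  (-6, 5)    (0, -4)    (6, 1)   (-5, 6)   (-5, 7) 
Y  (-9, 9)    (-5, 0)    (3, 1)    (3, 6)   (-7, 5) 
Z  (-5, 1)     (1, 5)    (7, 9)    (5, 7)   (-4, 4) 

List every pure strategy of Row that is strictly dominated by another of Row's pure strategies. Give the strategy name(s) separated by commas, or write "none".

V: dominated, since W does at least as well everywhere (Opt1: 3>-1, Opt2: 9>2, Opt3: -1>-5, Opt4: 3>2, Opt5: 5>-5).
W is not dominated — it holds its own against V at Opt1 (3>-1); X at Opt1 (3>-6); Y at Opt1 (3>-9); Z at Opt1 (3>-5).
X: dominated, since Z does at least as well everywhere (Opt1: -5>-6, Opt2: 1>0, Opt3: 7>6, Opt4: 5>-5, Opt5: -4>-5).
Y: dominated, since Z does at least as well everywhere (Opt1: -5>-9, Opt2: 1>-5, Opt3: 7>3, Opt4: 5>3, Opt5: -4>-7).
Z is not dominated — it holds its own against V at Opt3 (7>-5); W at Opt3 (7>-1); X at Opt1 (-5>-6); Y at Opt1 (-5>-9).

V, X, Y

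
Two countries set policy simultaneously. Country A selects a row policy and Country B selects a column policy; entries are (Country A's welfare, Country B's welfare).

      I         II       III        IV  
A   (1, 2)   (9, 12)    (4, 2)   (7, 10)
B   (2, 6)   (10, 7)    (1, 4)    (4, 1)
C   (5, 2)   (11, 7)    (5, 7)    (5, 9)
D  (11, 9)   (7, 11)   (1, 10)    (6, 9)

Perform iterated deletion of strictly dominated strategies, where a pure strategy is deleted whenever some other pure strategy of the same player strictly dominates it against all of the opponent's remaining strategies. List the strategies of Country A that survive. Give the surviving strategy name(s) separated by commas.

For Country A, C strictly dominates B on the remaining columns (I: 5>2, II: 11>10, III: 5>1, IV: 5>4); eliminate B.
Country B's strategy I is strictly dominated by II (A: 12>2, C: 7>2, D: 11>9) and is removed.
Country A's strategy D is strictly dominated by A (II: 9>7, III: 4>1, IV: 7>6) and is removed.
Country B's strategy III is strictly dominated by IV (A: 10>2, C: 9>7) and is removed.
Among the remaining strategies, none is strictly dominated by another pure strategy of the same player, so the elimination stops.
Surviving strategies — Country A: {A, C}; Country B: {II, IV}.

A, C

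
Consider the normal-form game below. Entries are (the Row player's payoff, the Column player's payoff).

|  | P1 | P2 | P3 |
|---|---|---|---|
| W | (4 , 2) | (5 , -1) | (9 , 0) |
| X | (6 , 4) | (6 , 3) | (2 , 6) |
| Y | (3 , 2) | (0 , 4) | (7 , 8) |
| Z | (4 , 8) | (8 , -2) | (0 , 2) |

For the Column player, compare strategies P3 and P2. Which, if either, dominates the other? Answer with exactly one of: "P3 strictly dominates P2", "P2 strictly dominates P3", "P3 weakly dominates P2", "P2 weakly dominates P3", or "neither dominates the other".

P3 strictly dominates P2

P3's payoffs vs P2's, by the Row player's action — W: 0>-1, X: 6>3, Y: 8>4, Z: 2>-2.
P3 gives a strictly higher payoff against every action of the Row player, so P3 strictly dominates P2.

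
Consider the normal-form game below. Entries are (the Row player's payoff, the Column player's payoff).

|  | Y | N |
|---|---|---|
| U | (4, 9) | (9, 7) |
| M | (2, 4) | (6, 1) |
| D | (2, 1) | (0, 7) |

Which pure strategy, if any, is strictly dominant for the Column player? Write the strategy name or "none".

Y fails to dominate N at D (1<7).
N fails to dominate Y at U (7<9).
No single strategy dominates all the others.

none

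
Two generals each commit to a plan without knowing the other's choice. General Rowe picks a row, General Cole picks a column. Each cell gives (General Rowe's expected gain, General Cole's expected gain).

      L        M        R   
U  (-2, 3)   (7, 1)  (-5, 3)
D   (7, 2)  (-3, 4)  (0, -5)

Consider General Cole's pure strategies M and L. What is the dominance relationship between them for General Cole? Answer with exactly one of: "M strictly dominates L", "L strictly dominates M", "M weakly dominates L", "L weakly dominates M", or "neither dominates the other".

M's payoffs vs L's, by General Rowe's action — U: 1<3, D: 4>2.
M does better at D but worse at U; neither strategy dominates the other.

neither dominates the other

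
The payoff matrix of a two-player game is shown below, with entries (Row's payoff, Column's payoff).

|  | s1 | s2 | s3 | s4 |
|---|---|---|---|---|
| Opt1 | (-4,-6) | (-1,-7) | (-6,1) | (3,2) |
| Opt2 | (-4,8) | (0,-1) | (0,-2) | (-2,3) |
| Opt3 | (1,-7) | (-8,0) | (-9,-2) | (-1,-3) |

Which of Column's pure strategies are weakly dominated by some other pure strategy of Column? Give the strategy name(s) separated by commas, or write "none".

none

Nothing dominates s1: s2 at Opt1 (-6>-7); s3 at Opt2 (8>-2); s4 at Opt2 (8>3).
Nothing dominates s2: s1 at Opt3 (0>-7); s3 at Opt2 (-1>-2); s4 at Opt3 (0>-3).
s3 is not dominated — it holds its own against s1 at Opt1 (1>-6); s2 at Opt1 (1>-7); s4 at Opt3 (-2>-3).
s4 is not dominated — it holds its own against s1 at Opt1 (2>-6); s2 at Opt1 (2>-7); s3 at Opt1 (2>1).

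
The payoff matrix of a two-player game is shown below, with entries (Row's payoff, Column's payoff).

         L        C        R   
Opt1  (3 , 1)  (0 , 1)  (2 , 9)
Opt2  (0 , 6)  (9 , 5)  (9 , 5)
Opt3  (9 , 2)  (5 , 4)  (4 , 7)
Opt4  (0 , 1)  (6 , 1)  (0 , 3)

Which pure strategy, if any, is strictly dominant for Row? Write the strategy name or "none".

Opt1 fails to dominate Opt2 at C (0<9).
Opt2 fails to dominate Opt1 at L (0<3).
Opt3 fails to dominate Opt2 at C (5<9).
Opt4 fails to dominate Opt1 at L (0<3).
No single strategy dominates all the others.

none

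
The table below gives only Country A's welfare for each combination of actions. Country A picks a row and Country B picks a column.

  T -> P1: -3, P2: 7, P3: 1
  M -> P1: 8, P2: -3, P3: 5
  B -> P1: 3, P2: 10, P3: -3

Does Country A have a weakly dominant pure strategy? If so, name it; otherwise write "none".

T fails to dominate M at P1 (-3<8).
M fails to dominate T at P2 (-3<7).
B fails to dominate T at P3 (-3<1).
No single strategy dominates all the others.

none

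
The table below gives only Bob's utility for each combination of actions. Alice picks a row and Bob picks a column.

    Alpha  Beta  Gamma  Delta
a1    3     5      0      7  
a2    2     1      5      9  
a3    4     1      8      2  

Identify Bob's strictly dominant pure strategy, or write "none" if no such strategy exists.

none

Alpha fails to dominate Beta at a1 (3<5).
Beta fails to dominate Alpha at a2 (1<2).
Gamma fails to dominate Alpha at a1 (0<3).
Delta fails to dominate Alpha at a3 (2<4).
No single strategy dominates all the others.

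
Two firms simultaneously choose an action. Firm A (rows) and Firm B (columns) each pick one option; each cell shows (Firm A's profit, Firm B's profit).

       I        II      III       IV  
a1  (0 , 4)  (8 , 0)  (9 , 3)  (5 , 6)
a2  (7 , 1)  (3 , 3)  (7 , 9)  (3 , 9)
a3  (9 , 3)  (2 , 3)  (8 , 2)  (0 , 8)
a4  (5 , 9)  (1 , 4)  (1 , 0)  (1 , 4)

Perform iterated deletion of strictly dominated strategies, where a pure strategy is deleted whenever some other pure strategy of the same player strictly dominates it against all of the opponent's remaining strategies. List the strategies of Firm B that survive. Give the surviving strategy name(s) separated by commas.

IV

Firm A's strategy a4 is strictly dominated by a2 (I: 7>5, II: 3>1, III: 7>1, IV: 3>1) and is removed.
Firm B's strategy I is strictly dominated by IV (a1: 6>4, a2: 9>1, a3: 8>3) and is removed.
Row a2 is eliminated: a1 beats it against every remaining column (II: 8>3, III: 9>7, IV: 5>3).
Firm A's strategy a3 is strictly dominated by a1 (II: 8>2, III: 9>8, IV: 5>0) and is removed.
Firm B's strategy II is strictly dominated by III (a1: 3>0) and is removed.
For Firm B, IV strictly dominates III on the remaining rows (a1: 6>3); eliminate III.
Among the remaining strategies, none is strictly dominated by another pure strategy of the same player, so the elimination stops.
Surviving strategies — Firm A: {a1}; Firm B: {IV}.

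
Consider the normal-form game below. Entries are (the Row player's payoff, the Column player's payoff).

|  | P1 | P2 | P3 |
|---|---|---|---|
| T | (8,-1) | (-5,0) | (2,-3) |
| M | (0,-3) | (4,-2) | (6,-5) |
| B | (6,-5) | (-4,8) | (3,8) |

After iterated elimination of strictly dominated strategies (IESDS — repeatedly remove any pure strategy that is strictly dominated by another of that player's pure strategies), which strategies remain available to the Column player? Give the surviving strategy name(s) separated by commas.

P2

Column P1 is eliminated: P2 beats it against every remaining row (T: 0>-1, M: -2>-3, B: 8>-5).
The Row player's strategy T is strictly dominated by M (P2: 4>-5, P3: 6>2) and is removed.
Row B is eliminated: M beats it against every remaining column (P2: 4>-4, P3: 6>3).
For the Column player, P2 strictly dominates P3 on the remaining rows (M: -2>-5); eliminate P3.
Among the remaining strategies, none is strictly dominated by another pure strategy of the same player, so the elimination stops.
Surviving strategies — the Row player: {M}; the Column player: {P2}.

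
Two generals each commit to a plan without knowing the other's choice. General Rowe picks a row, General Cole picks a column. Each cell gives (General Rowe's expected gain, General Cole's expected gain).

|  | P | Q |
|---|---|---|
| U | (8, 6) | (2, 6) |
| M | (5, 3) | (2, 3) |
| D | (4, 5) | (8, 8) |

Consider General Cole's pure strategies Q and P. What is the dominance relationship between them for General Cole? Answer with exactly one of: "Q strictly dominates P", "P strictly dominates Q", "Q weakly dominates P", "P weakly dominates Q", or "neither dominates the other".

Q weakly dominates P

Compare Q to P across every action of General Rowe: U: 6=6, M: 3=3, D: 8>5.
Q is at least as good everywhere and strictly better somewhere (tied only at U, M), so Q weakly but not strictly dominates P.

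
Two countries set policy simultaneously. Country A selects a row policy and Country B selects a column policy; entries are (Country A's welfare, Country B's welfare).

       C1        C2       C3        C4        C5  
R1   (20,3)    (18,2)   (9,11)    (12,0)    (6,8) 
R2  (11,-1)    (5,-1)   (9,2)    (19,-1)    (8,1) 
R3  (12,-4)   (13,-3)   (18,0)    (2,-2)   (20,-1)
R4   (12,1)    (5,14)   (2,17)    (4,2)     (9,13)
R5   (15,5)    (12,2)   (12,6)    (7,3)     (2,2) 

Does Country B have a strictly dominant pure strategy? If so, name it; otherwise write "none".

C3

C3 vs C1: R1: 11>3, R2: 2>-1, R3: 0>-4, R4: 17>1, R5: 6>5.
C3 vs C2: R1: 11>2, R2: 2>-1, R3: 0>-3, R4: 17>14, R5: 6>2.
C3 vs C4: R1: 11>0, R2: 2>-1, R3: 0>-2, R4: 17>2, R5: 6>3.
C3 vs C5: R1: 11>8, R2: 2>1, R3: 0>-1, R4: 17>13, R5: 6>2.
C3 strictly beats every other strategy against every opponent action, so it is strictly dominant.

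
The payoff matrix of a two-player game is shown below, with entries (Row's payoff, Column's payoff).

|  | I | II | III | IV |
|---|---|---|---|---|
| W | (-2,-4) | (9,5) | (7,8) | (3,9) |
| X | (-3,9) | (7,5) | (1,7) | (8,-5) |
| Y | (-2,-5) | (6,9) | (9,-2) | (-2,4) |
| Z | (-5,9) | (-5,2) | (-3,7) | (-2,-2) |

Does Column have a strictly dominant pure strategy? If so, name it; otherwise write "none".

none

I fails to dominate II at W (-4<5).
II fails to dominate I at X (5<9).
III fails to dominate I at X (7<9).
IV fails to dominate I at X (-5<9).
No single strategy dominates all the others.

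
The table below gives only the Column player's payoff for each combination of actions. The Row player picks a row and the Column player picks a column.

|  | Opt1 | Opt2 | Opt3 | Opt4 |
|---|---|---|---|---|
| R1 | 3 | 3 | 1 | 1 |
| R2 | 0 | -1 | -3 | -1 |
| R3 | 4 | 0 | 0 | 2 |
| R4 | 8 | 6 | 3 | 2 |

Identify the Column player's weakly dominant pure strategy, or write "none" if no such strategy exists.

Opt1 vs Opt2: R1: 3=3, R2: 0>-1, R3: 4>0, R4: 8>6.
Opt1 vs Opt3: R1: 3>1, R2: 0>-3, R3: 4>0, R4: 8>3.
Opt1 vs Opt4: R1: 3>1, R2: 0>-1, R3: 4>2, R4: 8>2.
Opt1 is at least as good as every other strategy against every opponent action, so it is weakly dominant.

Opt1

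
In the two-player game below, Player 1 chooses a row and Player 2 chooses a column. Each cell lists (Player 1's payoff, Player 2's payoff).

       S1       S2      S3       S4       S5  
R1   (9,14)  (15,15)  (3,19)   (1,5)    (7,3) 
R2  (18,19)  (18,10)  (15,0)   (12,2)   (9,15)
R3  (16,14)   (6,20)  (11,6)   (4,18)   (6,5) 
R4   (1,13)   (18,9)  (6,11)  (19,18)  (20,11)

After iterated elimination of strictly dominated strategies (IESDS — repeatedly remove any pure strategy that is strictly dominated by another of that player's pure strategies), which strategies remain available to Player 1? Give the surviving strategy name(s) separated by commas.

R2, R4

For Player 1, R2 strictly dominates R1 on the remaining columns (S1: 18>9, S2: 18>15, S3: 15>3, S4: 12>1, S5: 9>7); eliminate R1.
Player 1's strategy R3 is strictly dominated by R2 (S1: 18>16, S2: 18>6, S3: 15>11, S4: 12>4, S5: 9>6) and is removed.
For Player 2, S1 strictly dominates S2 on the remaining rows (R2: 19>10, R4: 13>9); eliminate S2.
Column S3 is eliminated: S1 beats it against every remaining row (R2: 19>0, R4: 13>11).
Player 2's strategy S5 is strictly dominated by S1 (R2: 19>15, R4: 13>11) and is removed.
Among the remaining strategies, none is strictly dominated by another pure strategy of the same player, so the elimination stops.
Surviving strategies — Player 1: {R2, R4}; Player 2: {S1, S4}.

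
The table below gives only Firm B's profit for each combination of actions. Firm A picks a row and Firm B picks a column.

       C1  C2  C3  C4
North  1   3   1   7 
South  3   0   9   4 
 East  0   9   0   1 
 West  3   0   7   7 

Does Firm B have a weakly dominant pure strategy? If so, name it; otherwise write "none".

none

C1 fails to dominate C2 at North (1<3).
C2 fails to dominate C1 at South (0<3).
C3 fails to dominate C2 at North (1<3).
C4 fails to dominate C2 at East (1<9).
No single strategy dominates all the others.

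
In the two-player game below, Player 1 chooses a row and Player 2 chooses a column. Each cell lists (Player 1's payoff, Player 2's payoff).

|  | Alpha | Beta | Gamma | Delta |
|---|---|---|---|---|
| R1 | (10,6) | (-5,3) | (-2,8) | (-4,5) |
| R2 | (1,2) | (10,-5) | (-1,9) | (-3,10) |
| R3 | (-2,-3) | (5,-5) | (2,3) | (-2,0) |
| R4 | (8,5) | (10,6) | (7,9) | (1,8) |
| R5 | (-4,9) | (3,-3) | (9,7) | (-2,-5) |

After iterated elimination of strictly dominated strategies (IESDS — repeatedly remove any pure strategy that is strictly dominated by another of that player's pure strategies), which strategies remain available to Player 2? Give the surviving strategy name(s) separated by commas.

Alpha, Gamma

Row R3 is eliminated: R4 beats it against every remaining column (Alpha: 8>-2, Beta: 10>5, Gamma: 7>2, Delta: 1>-2).
Player 2's strategy Beta is strictly dominated by Gamma (R1: 8>3, R2: 9>-5, R4: 9>6, R5: 7>-3) and is removed.
Player 1's strategy R2 is strictly dominated by R4 (Alpha: 8>1, Gamma: 7>-1, Delta: 1>-3) and is removed.
Column Delta is eliminated: Gamma beats it against every remaining row (R1: 8>5, R4: 9>8, R5: 7>-5).
Among the remaining strategies, none is strictly dominated by another pure strategy of the same player, so the elimination stops.
Surviving strategies — Player 1: {R1, R4, R5}; Player 2: {Alpha, Gamma}.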